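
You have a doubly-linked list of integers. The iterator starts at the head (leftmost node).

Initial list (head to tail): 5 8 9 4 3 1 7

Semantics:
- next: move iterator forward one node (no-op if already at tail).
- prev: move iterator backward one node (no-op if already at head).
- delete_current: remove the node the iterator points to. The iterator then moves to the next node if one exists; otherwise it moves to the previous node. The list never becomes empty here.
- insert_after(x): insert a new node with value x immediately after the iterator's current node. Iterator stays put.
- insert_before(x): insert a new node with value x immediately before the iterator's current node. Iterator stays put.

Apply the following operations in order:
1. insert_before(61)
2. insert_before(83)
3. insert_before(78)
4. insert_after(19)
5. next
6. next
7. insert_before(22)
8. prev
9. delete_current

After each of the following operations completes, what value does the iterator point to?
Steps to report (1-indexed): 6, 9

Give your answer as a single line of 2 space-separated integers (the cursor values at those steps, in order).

Answer: 8 8

Derivation:
After 1 (insert_before(61)): list=[61, 5, 8, 9, 4, 3, 1, 7] cursor@5
After 2 (insert_before(83)): list=[61, 83, 5, 8, 9, 4, 3, 1, 7] cursor@5
After 3 (insert_before(78)): list=[61, 83, 78, 5, 8, 9, 4, 3, 1, 7] cursor@5
After 4 (insert_after(19)): list=[61, 83, 78, 5, 19, 8, 9, 4, 3, 1, 7] cursor@5
After 5 (next): list=[61, 83, 78, 5, 19, 8, 9, 4, 3, 1, 7] cursor@19
After 6 (next): list=[61, 83, 78, 5, 19, 8, 9, 4, 3, 1, 7] cursor@8
After 7 (insert_before(22)): list=[61, 83, 78, 5, 19, 22, 8, 9, 4, 3, 1, 7] cursor@8
After 8 (prev): list=[61, 83, 78, 5, 19, 22, 8, 9, 4, 3, 1, 7] cursor@22
After 9 (delete_current): list=[61, 83, 78, 5, 19, 8, 9, 4, 3, 1, 7] cursor@8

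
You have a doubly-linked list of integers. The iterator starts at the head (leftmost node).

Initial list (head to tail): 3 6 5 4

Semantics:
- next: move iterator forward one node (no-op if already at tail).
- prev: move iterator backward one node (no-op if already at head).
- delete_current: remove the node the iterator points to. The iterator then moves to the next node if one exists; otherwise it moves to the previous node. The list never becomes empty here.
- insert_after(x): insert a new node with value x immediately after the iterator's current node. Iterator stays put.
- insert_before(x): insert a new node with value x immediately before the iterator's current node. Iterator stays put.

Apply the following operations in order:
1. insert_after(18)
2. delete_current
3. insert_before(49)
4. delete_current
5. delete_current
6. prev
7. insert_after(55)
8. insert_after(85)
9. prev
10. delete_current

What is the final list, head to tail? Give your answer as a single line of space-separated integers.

After 1 (insert_after(18)): list=[3, 18, 6, 5, 4] cursor@3
After 2 (delete_current): list=[18, 6, 5, 4] cursor@18
After 3 (insert_before(49)): list=[49, 18, 6, 5, 4] cursor@18
After 4 (delete_current): list=[49, 6, 5, 4] cursor@6
After 5 (delete_current): list=[49, 5, 4] cursor@5
After 6 (prev): list=[49, 5, 4] cursor@49
After 7 (insert_after(55)): list=[49, 55, 5, 4] cursor@49
After 8 (insert_after(85)): list=[49, 85, 55, 5, 4] cursor@49
After 9 (prev): list=[49, 85, 55, 5, 4] cursor@49
After 10 (delete_current): list=[85, 55, 5, 4] cursor@85

Answer: 85 55 5 4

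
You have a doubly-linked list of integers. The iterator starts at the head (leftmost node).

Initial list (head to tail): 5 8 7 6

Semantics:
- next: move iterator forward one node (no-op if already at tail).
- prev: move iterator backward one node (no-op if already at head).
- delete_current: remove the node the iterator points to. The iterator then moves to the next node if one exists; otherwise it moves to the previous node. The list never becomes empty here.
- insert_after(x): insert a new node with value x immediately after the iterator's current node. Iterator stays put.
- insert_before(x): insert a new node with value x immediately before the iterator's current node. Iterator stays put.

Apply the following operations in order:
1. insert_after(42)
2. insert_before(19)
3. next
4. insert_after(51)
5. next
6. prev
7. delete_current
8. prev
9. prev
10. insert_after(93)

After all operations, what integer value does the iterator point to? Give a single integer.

After 1 (insert_after(42)): list=[5, 42, 8, 7, 6] cursor@5
After 2 (insert_before(19)): list=[19, 5, 42, 8, 7, 6] cursor@5
After 3 (next): list=[19, 5, 42, 8, 7, 6] cursor@42
After 4 (insert_after(51)): list=[19, 5, 42, 51, 8, 7, 6] cursor@42
After 5 (next): list=[19, 5, 42, 51, 8, 7, 6] cursor@51
After 6 (prev): list=[19, 5, 42, 51, 8, 7, 6] cursor@42
After 7 (delete_current): list=[19, 5, 51, 8, 7, 6] cursor@51
After 8 (prev): list=[19, 5, 51, 8, 7, 6] cursor@5
After 9 (prev): list=[19, 5, 51, 8, 7, 6] cursor@19
After 10 (insert_after(93)): list=[19, 93, 5, 51, 8, 7, 6] cursor@19

Answer: 19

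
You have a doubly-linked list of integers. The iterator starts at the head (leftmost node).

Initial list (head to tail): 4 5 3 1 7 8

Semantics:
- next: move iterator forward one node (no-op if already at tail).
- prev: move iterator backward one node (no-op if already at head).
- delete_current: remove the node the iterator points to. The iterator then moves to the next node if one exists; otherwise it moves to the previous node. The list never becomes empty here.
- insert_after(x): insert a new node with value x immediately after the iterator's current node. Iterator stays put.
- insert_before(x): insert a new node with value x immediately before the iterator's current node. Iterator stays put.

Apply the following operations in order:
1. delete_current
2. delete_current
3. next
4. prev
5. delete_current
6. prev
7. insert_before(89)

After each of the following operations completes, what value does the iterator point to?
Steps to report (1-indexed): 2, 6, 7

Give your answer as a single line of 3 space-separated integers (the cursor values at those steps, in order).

After 1 (delete_current): list=[5, 3, 1, 7, 8] cursor@5
After 2 (delete_current): list=[3, 1, 7, 8] cursor@3
After 3 (next): list=[3, 1, 7, 8] cursor@1
After 4 (prev): list=[3, 1, 7, 8] cursor@3
After 5 (delete_current): list=[1, 7, 8] cursor@1
After 6 (prev): list=[1, 7, 8] cursor@1
After 7 (insert_before(89)): list=[89, 1, 7, 8] cursor@1

Answer: 3 1 1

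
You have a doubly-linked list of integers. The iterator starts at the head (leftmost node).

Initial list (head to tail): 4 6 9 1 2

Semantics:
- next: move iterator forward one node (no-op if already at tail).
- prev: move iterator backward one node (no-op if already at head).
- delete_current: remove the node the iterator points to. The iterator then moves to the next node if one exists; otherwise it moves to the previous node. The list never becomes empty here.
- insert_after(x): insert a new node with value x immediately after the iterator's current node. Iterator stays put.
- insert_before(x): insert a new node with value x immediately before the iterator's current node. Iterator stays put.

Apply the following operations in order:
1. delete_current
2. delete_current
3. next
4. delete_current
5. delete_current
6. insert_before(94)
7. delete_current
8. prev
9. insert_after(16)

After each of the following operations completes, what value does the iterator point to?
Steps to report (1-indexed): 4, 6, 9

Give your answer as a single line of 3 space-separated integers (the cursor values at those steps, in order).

After 1 (delete_current): list=[6, 9, 1, 2] cursor@6
After 2 (delete_current): list=[9, 1, 2] cursor@9
After 3 (next): list=[9, 1, 2] cursor@1
After 4 (delete_current): list=[9, 2] cursor@2
After 5 (delete_current): list=[9] cursor@9
After 6 (insert_before(94)): list=[94, 9] cursor@9
After 7 (delete_current): list=[94] cursor@94
After 8 (prev): list=[94] cursor@94
After 9 (insert_after(16)): list=[94, 16] cursor@94

Answer: 2 9 94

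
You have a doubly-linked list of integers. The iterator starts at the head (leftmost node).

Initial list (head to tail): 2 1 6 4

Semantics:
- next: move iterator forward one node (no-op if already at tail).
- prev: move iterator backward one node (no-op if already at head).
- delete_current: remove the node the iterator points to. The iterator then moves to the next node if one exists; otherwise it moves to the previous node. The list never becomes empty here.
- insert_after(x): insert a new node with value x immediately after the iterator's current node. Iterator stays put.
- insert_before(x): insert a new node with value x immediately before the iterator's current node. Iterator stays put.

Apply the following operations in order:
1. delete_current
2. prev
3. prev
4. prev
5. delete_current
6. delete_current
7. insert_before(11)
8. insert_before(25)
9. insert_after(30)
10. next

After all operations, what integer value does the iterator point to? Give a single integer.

Answer: 30

Derivation:
After 1 (delete_current): list=[1, 6, 4] cursor@1
After 2 (prev): list=[1, 6, 4] cursor@1
After 3 (prev): list=[1, 6, 4] cursor@1
After 4 (prev): list=[1, 6, 4] cursor@1
After 5 (delete_current): list=[6, 4] cursor@6
After 6 (delete_current): list=[4] cursor@4
After 7 (insert_before(11)): list=[11, 4] cursor@4
After 8 (insert_before(25)): list=[11, 25, 4] cursor@4
After 9 (insert_after(30)): list=[11, 25, 4, 30] cursor@4
After 10 (next): list=[11, 25, 4, 30] cursor@30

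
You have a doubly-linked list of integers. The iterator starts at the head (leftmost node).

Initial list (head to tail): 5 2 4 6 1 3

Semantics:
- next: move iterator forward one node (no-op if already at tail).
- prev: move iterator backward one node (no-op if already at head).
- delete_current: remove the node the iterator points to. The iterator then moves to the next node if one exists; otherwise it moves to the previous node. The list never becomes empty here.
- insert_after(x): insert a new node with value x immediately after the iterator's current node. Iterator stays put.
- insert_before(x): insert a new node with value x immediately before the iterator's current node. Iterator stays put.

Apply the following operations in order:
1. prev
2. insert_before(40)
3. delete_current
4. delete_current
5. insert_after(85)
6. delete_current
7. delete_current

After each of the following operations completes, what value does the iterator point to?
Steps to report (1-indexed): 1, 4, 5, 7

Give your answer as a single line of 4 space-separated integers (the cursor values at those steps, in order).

Answer: 5 4 4 6

Derivation:
After 1 (prev): list=[5, 2, 4, 6, 1, 3] cursor@5
After 2 (insert_before(40)): list=[40, 5, 2, 4, 6, 1, 3] cursor@5
After 3 (delete_current): list=[40, 2, 4, 6, 1, 3] cursor@2
After 4 (delete_current): list=[40, 4, 6, 1, 3] cursor@4
After 5 (insert_after(85)): list=[40, 4, 85, 6, 1, 3] cursor@4
After 6 (delete_current): list=[40, 85, 6, 1, 3] cursor@85
After 7 (delete_current): list=[40, 6, 1, 3] cursor@6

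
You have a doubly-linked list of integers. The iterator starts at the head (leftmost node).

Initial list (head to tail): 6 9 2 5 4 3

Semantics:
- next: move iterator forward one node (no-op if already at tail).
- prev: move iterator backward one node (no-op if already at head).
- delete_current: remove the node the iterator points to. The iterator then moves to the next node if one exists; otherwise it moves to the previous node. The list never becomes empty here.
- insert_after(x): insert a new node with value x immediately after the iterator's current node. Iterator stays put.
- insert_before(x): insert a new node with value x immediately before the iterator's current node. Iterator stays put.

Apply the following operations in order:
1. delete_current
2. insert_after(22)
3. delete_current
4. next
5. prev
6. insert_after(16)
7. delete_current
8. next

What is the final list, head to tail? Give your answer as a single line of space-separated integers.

After 1 (delete_current): list=[9, 2, 5, 4, 3] cursor@9
After 2 (insert_after(22)): list=[9, 22, 2, 5, 4, 3] cursor@9
After 3 (delete_current): list=[22, 2, 5, 4, 3] cursor@22
After 4 (next): list=[22, 2, 5, 4, 3] cursor@2
After 5 (prev): list=[22, 2, 5, 4, 3] cursor@22
After 6 (insert_after(16)): list=[22, 16, 2, 5, 4, 3] cursor@22
After 7 (delete_current): list=[16, 2, 5, 4, 3] cursor@16
After 8 (next): list=[16, 2, 5, 4, 3] cursor@2

Answer: 16 2 5 4 3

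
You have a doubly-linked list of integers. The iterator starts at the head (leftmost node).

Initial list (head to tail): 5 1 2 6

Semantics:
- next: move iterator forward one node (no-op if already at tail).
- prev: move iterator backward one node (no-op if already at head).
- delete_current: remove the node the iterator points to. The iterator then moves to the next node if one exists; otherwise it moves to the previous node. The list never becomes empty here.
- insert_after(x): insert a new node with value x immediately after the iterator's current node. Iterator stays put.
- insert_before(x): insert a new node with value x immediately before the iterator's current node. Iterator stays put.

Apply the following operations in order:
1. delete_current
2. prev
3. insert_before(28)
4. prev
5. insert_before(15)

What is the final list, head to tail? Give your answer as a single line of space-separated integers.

Answer: 15 28 1 2 6

Derivation:
After 1 (delete_current): list=[1, 2, 6] cursor@1
After 2 (prev): list=[1, 2, 6] cursor@1
After 3 (insert_before(28)): list=[28, 1, 2, 6] cursor@1
After 4 (prev): list=[28, 1, 2, 6] cursor@28
After 5 (insert_before(15)): list=[15, 28, 1, 2, 6] cursor@28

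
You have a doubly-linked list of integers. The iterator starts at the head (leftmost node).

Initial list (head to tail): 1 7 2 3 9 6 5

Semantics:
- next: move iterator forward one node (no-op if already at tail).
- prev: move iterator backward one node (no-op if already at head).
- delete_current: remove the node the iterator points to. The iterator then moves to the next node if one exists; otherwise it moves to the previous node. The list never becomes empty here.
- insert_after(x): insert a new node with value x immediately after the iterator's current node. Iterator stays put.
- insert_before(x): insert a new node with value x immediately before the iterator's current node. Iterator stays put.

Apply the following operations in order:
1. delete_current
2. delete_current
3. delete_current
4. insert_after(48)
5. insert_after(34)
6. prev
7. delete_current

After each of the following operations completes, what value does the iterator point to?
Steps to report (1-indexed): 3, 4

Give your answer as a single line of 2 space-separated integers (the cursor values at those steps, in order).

After 1 (delete_current): list=[7, 2, 3, 9, 6, 5] cursor@7
After 2 (delete_current): list=[2, 3, 9, 6, 5] cursor@2
After 3 (delete_current): list=[3, 9, 6, 5] cursor@3
After 4 (insert_after(48)): list=[3, 48, 9, 6, 5] cursor@3
After 5 (insert_after(34)): list=[3, 34, 48, 9, 6, 5] cursor@3
After 6 (prev): list=[3, 34, 48, 9, 6, 5] cursor@3
After 7 (delete_current): list=[34, 48, 9, 6, 5] cursor@34

Answer: 3 3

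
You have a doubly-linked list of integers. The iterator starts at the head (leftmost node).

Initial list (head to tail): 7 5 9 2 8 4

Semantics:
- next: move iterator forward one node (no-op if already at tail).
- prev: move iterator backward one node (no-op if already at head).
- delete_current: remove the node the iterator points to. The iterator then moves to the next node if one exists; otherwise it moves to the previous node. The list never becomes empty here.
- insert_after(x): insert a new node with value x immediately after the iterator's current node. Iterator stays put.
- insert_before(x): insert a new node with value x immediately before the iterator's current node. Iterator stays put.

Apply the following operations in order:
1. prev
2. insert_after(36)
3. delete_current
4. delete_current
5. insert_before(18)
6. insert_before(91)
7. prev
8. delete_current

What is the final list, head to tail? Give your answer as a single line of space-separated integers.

After 1 (prev): list=[7, 5, 9, 2, 8, 4] cursor@7
After 2 (insert_after(36)): list=[7, 36, 5, 9, 2, 8, 4] cursor@7
After 3 (delete_current): list=[36, 5, 9, 2, 8, 4] cursor@36
After 4 (delete_current): list=[5, 9, 2, 8, 4] cursor@5
After 5 (insert_before(18)): list=[18, 5, 9, 2, 8, 4] cursor@5
After 6 (insert_before(91)): list=[18, 91, 5, 9, 2, 8, 4] cursor@5
After 7 (prev): list=[18, 91, 5, 9, 2, 8, 4] cursor@91
After 8 (delete_current): list=[18, 5, 9, 2, 8, 4] cursor@5

Answer: 18 5 9 2 8 4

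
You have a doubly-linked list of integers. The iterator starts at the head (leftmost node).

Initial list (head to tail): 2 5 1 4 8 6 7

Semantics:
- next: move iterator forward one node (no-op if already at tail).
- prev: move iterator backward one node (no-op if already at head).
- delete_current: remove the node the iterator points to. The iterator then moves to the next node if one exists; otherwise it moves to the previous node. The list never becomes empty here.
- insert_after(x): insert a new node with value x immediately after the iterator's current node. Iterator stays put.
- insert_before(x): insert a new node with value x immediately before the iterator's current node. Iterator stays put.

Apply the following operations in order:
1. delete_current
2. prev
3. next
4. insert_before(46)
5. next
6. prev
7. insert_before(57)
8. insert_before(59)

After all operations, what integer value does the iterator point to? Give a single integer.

Answer: 1

Derivation:
After 1 (delete_current): list=[5, 1, 4, 8, 6, 7] cursor@5
After 2 (prev): list=[5, 1, 4, 8, 6, 7] cursor@5
After 3 (next): list=[5, 1, 4, 8, 6, 7] cursor@1
After 4 (insert_before(46)): list=[5, 46, 1, 4, 8, 6, 7] cursor@1
After 5 (next): list=[5, 46, 1, 4, 8, 6, 7] cursor@4
After 6 (prev): list=[5, 46, 1, 4, 8, 6, 7] cursor@1
After 7 (insert_before(57)): list=[5, 46, 57, 1, 4, 8, 6, 7] cursor@1
After 8 (insert_before(59)): list=[5, 46, 57, 59, 1, 4, 8, 6, 7] cursor@1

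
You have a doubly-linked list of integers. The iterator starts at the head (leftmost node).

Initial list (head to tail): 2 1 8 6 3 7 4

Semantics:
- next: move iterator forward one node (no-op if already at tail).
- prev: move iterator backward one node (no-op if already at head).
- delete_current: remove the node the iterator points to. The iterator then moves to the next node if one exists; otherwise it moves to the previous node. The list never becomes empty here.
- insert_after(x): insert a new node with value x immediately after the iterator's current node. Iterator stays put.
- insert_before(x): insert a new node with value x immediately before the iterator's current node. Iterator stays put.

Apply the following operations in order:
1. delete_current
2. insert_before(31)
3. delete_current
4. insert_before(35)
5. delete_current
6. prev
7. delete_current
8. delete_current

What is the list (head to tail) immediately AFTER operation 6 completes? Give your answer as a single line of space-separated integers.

Answer: 31 35 6 3 7 4

Derivation:
After 1 (delete_current): list=[1, 8, 6, 3, 7, 4] cursor@1
After 2 (insert_before(31)): list=[31, 1, 8, 6, 3, 7, 4] cursor@1
After 3 (delete_current): list=[31, 8, 6, 3, 7, 4] cursor@8
After 4 (insert_before(35)): list=[31, 35, 8, 6, 3, 7, 4] cursor@8
After 5 (delete_current): list=[31, 35, 6, 3, 7, 4] cursor@6
After 6 (prev): list=[31, 35, 6, 3, 7, 4] cursor@35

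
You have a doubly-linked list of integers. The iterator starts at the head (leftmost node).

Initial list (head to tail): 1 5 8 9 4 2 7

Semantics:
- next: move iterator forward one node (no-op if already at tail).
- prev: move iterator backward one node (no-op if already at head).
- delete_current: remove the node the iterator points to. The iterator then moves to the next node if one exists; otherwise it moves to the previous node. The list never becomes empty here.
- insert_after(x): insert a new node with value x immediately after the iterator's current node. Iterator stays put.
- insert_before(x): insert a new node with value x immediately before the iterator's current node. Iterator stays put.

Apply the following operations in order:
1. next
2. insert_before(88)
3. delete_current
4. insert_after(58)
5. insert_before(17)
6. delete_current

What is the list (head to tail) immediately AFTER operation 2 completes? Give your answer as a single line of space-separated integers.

Answer: 1 88 5 8 9 4 2 7

Derivation:
After 1 (next): list=[1, 5, 8, 9, 4, 2, 7] cursor@5
After 2 (insert_before(88)): list=[1, 88, 5, 8, 9, 4, 2, 7] cursor@5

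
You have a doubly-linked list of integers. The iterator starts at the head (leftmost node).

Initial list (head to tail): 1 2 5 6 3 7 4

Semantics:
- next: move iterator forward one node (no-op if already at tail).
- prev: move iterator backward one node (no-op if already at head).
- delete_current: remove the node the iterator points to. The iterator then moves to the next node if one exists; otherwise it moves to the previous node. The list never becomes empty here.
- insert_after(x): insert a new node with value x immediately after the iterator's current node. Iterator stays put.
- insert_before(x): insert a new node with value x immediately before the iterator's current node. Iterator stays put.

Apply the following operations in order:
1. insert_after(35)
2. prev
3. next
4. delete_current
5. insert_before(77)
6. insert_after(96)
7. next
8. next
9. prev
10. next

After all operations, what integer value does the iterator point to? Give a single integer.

Answer: 5

Derivation:
After 1 (insert_after(35)): list=[1, 35, 2, 5, 6, 3, 7, 4] cursor@1
After 2 (prev): list=[1, 35, 2, 5, 6, 3, 7, 4] cursor@1
After 3 (next): list=[1, 35, 2, 5, 6, 3, 7, 4] cursor@35
After 4 (delete_current): list=[1, 2, 5, 6, 3, 7, 4] cursor@2
After 5 (insert_before(77)): list=[1, 77, 2, 5, 6, 3, 7, 4] cursor@2
After 6 (insert_after(96)): list=[1, 77, 2, 96, 5, 6, 3, 7, 4] cursor@2
After 7 (next): list=[1, 77, 2, 96, 5, 6, 3, 7, 4] cursor@96
After 8 (next): list=[1, 77, 2, 96, 5, 6, 3, 7, 4] cursor@5
After 9 (prev): list=[1, 77, 2, 96, 5, 6, 3, 7, 4] cursor@96
After 10 (next): list=[1, 77, 2, 96, 5, 6, 3, 7, 4] cursor@5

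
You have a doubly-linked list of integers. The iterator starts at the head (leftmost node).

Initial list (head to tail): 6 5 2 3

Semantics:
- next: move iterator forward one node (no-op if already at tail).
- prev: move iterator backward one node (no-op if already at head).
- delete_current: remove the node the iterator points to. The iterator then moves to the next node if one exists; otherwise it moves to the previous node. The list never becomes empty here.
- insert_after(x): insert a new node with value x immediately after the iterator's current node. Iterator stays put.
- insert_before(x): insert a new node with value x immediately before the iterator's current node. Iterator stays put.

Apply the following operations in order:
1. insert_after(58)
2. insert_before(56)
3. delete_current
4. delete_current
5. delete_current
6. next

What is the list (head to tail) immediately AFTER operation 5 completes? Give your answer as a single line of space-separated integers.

After 1 (insert_after(58)): list=[6, 58, 5, 2, 3] cursor@6
After 2 (insert_before(56)): list=[56, 6, 58, 5, 2, 3] cursor@6
After 3 (delete_current): list=[56, 58, 5, 2, 3] cursor@58
After 4 (delete_current): list=[56, 5, 2, 3] cursor@5
After 5 (delete_current): list=[56, 2, 3] cursor@2

Answer: 56 2 3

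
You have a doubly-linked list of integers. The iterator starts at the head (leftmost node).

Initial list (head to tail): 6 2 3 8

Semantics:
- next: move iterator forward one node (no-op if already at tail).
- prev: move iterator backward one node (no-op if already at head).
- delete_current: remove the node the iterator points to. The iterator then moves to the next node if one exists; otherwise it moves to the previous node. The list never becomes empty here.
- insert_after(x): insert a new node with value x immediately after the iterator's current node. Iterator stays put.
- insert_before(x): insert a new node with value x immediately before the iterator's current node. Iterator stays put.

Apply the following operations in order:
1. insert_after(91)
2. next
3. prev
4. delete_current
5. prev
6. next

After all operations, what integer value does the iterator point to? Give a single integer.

Answer: 2

Derivation:
After 1 (insert_after(91)): list=[6, 91, 2, 3, 8] cursor@6
After 2 (next): list=[6, 91, 2, 3, 8] cursor@91
After 3 (prev): list=[6, 91, 2, 3, 8] cursor@6
After 4 (delete_current): list=[91, 2, 3, 8] cursor@91
After 5 (prev): list=[91, 2, 3, 8] cursor@91
After 6 (next): list=[91, 2, 3, 8] cursor@2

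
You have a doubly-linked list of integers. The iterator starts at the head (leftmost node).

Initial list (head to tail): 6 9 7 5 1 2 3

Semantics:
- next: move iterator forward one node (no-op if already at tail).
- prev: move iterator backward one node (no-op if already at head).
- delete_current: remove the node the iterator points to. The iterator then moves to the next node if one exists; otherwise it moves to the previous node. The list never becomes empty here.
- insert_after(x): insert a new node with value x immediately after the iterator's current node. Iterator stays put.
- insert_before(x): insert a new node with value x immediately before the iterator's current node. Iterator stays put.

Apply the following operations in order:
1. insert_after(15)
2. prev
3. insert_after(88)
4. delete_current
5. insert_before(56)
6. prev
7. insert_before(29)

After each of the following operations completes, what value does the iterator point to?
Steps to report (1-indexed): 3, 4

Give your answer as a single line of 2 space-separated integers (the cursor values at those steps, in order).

Answer: 6 88

Derivation:
After 1 (insert_after(15)): list=[6, 15, 9, 7, 5, 1, 2, 3] cursor@6
After 2 (prev): list=[6, 15, 9, 7, 5, 1, 2, 3] cursor@6
After 3 (insert_after(88)): list=[6, 88, 15, 9, 7, 5, 1, 2, 3] cursor@6
After 4 (delete_current): list=[88, 15, 9, 7, 5, 1, 2, 3] cursor@88
After 5 (insert_before(56)): list=[56, 88, 15, 9, 7, 5, 1, 2, 3] cursor@88
After 6 (prev): list=[56, 88, 15, 9, 7, 5, 1, 2, 3] cursor@56
After 7 (insert_before(29)): list=[29, 56, 88, 15, 9, 7, 5, 1, 2, 3] cursor@56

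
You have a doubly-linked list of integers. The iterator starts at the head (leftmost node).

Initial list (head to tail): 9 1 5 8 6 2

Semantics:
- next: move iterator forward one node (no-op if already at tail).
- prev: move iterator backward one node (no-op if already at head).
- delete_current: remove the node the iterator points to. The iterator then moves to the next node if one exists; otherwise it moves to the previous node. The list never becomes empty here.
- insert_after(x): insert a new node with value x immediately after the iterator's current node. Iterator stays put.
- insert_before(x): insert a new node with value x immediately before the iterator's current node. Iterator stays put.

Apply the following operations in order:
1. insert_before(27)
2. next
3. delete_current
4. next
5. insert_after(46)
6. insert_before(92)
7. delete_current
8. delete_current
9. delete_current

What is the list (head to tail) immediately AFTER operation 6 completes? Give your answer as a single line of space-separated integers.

After 1 (insert_before(27)): list=[27, 9, 1, 5, 8, 6, 2] cursor@9
After 2 (next): list=[27, 9, 1, 5, 8, 6, 2] cursor@1
After 3 (delete_current): list=[27, 9, 5, 8, 6, 2] cursor@5
After 4 (next): list=[27, 9, 5, 8, 6, 2] cursor@8
After 5 (insert_after(46)): list=[27, 9, 5, 8, 46, 6, 2] cursor@8
After 6 (insert_before(92)): list=[27, 9, 5, 92, 8, 46, 6, 2] cursor@8

Answer: 27 9 5 92 8 46 6 2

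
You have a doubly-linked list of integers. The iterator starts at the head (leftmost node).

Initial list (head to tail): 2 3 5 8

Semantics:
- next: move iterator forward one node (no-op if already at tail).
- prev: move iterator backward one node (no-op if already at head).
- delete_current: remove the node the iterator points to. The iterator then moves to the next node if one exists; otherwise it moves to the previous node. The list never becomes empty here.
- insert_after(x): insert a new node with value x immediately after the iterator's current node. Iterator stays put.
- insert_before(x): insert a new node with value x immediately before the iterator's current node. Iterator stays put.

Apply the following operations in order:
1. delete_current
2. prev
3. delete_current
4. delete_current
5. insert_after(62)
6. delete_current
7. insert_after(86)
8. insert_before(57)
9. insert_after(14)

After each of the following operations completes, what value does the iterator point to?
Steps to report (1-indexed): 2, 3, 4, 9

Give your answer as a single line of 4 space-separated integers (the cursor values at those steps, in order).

After 1 (delete_current): list=[3, 5, 8] cursor@3
After 2 (prev): list=[3, 5, 8] cursor@3
After 3 (delete_current): list=[5, 8] cursor@5
After 4 (delete_current): list=[8] cursor@8
After 5 (insert_after(62)): list=[8, 62] cursor@8
After 6 (delete_current): list=[62] cursor@62
After 7 (insert_after(86)): list=[62, 86] cursor@62
After 8 (insert_before(57)): list=[57, 62, 86] cursor@62
After 9 (insert_after(14)): list=[57, 62, 14, 86] cursor@62

Answer: 3 5 8 62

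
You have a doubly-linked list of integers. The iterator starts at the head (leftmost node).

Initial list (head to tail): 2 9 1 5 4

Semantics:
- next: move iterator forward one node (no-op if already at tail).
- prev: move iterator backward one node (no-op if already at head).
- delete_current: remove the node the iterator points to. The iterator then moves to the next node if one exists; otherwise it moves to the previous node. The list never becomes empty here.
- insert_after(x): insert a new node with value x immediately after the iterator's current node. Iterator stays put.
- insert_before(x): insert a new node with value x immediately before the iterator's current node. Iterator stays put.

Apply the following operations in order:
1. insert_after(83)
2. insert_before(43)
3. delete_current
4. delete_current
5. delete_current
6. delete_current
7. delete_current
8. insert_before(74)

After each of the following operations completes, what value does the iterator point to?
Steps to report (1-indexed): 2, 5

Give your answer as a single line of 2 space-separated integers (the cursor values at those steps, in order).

Answer: 2 1

Derivation:
After 1 (insert_after(83)): list=[2, 83, 9, 1, 5, 4] cursor@2
After 2 (insert_before(43)): list=[43, 2, 83, 9, 1, 5, 4] cursor@2
After 3 (delete_current): list=[43, 83, 9, 1, 5, 4] cursor@83
After 4 (delete_current): list=[43, 9, 1, 5, 4] cursor@9
After 5 (delete_current): list=[43, 1, 5, 4] cursor@1
After 6 (delete_current): list=[43, 5, 4] cursor@5
After 7 (delete_current): list=[43, 4] cursor@4
After 8 (insert_before(74)): list=[43, 74, 4] cursor@4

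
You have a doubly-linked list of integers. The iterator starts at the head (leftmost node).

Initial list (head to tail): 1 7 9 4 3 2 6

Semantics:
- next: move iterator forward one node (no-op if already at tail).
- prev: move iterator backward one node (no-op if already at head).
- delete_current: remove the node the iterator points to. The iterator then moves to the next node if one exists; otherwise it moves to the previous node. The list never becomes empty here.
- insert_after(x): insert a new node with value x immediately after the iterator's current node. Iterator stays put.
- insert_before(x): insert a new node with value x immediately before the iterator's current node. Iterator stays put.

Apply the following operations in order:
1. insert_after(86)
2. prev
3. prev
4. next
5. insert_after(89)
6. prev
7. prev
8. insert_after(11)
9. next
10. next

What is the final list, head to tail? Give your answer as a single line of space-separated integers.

After 1 (insert_after(86)): list=[1, 86, 7, 9, 4, 3, 2, 6] cursor@1
After 2 (prev): list=[1, 86, 7, 9, 4, 3, 2, 6] cursor@1
After 3 (prev): list=[1, 86, 7, 9, 4, 3, 2, 6] cursor@1
After 4 (next): list=[1, 86, 7, 9, 4, 3, 2, 6] cursor@86
After 5 (insert_after(89)): list=[1, 86, 89, 7, 9, 4, 3, 2, 6] cursor@86
After 6 (prev): list=[1, 86, 89, 7, 9, 4, 3, 2, 6] cursor@1
After 7 (prev): list=[1, 86, 89, 7, 9, 4, 3, 2, 6] cursor@1
After 8 (insert_after(11)): list=[1, 11, 86, 89, 7, 9, 4, 3, 2, 6] cursor@1
After 9 (next): list=[1, 11, 86, 89, 7, 9, 4, 3, 2, 6] cursor@11
After 10 (next): list=[1, 11, 86, 89, 7, 9, 4, 3, 2, 6] cursor@86

Answer: 1 11 86 89 7 9 4 3 2 6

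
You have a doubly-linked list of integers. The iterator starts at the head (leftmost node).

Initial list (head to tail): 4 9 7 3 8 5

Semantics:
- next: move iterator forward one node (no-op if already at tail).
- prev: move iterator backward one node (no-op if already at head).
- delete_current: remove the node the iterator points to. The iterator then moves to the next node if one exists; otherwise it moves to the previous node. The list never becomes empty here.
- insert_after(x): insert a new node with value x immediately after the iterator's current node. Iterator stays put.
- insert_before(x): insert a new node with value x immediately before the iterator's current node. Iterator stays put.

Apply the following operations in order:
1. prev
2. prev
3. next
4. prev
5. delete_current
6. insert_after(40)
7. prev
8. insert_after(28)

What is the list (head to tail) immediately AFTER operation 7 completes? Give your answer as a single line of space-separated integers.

After 1 (prev): list=[4, 9, 7, 3, 8, 5] cursor@4
After 2 (prev): list=[4, 9, 7, 3, 8, 5] cursor@4
After 3 (next): list=[4, 9, 7, 3, 8, 5] cursor@9
After 4 (prev): list=[4, 9, 7, 3, 8, 5] cursor@4
After 5 (delete_current): list=[9, 7, 3, 8, 5] cursor@9
After 6 (insert_after(40)): list=[9, 40, 7, 3, 8, 5] cursor@9
After 7 (prev): list=[9, 40, 7, 3, 8, 5] cursor@9

Answer: 9 40 7 3 8 5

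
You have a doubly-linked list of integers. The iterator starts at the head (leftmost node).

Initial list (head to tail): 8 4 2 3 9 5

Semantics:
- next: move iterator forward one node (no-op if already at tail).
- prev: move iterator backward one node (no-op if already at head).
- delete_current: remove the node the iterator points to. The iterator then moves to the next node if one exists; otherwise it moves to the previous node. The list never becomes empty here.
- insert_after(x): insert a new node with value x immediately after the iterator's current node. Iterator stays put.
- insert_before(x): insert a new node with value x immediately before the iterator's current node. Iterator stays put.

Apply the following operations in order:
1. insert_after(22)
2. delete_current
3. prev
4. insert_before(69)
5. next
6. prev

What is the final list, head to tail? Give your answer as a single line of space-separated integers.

After 1 (insert_after(22)): list=[8, 22, 4, 2, 3, 9, 5] cursor@8
After 2 (delete_current): list=[22, 4, 2, 3, 9, 5] cursor@22
After 3 (prev): list=[22, 4, 2, 3, 9, 5] cursor@22
After 4 (insert_before(69)): list=[69, 22, 4, 2, 3, 9, 5] cursor@22
After 5 (next): list=[69, 22, 4, 2, 3, 9, 5] cursor@4
After 6 (prev): list=[69, 22, 4, 2, 3, 9, 5] cursor@22

Answer: 69 22 4 2 3 9 5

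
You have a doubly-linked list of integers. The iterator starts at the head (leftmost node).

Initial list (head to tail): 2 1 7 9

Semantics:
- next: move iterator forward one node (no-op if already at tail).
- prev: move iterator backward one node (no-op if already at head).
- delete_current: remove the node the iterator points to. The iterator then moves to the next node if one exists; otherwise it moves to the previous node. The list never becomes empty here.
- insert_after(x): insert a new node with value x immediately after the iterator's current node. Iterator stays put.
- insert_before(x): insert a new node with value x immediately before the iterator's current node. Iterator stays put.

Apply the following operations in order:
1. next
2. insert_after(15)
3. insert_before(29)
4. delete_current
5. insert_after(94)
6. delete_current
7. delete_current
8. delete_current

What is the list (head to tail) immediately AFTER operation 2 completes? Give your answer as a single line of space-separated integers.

After 1 (next): list=[2, 1, 7, 9] cursor@1
After 2 (insert_after(15)): list=[2, 1, 15, 7, 9] cursor@1

Answer: 2 1 15 7 9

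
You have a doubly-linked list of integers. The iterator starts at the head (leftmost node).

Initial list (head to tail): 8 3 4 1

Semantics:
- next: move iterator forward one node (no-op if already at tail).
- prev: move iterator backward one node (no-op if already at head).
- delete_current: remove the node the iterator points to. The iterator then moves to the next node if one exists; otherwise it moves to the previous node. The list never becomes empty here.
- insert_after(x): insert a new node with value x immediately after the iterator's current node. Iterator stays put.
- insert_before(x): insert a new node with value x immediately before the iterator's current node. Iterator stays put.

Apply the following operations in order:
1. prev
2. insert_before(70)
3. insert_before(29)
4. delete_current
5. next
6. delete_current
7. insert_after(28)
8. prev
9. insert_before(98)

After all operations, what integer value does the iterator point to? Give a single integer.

After 1 (prev): list=[8, 3, 4, 1] cursor@8
After 2 (insert_before(70)): list=[70, 8, 3, 4, 1] cursor@8
After 3 (insert_before(29)): list=[70, 29, 8, 3, 4, 1] cursor@8
After 4 (delete_current): list=[70, 29, 3, 4, 1] cursor@3
After 5 (next): list=[70, 29, 3, 4, 1] cursor@4
After 6 (delete_current): list=[70, 29, 3, 1] cursor@1
After 7 (insert_after(28)): list=[70, 29, 3, 1, 28] cursor@1
After 8 (prev): list=[70, 29, 3, 1, 28] cursor@3
After 9 (insert_before(98)): list=[70, 29, 98, 3, 1, 28] cursor@3

Answer: 3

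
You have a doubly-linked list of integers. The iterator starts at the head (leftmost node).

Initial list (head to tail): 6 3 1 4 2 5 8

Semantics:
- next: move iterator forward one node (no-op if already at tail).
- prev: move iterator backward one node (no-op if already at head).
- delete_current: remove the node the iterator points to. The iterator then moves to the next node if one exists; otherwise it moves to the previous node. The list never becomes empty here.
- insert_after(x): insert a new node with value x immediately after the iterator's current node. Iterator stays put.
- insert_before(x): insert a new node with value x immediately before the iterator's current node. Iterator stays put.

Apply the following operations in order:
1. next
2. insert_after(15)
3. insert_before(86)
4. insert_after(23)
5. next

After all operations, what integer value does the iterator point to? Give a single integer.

After 1 (next): list=[6, 3, 1, 4, 2, 5, 8] cursor@3
After 2 (insert_after(15)): list=[6, 3, 15, 1, 4, 2, 5, 8] cursor@3
After 3 (insert_before(86)): list=[6, 86, 3, 15, 1, 4, 2, 5, 8] cursor@3
After 4 (insert_after(23)): list=[6, 86, 3, 23, 15, 1, 4, 2, 5, 8] cursor@3
After 5 (next): list=[6, 86, 3, 23, 15, 1, 4, 2, 5, 8] cursor@23

Answer: 23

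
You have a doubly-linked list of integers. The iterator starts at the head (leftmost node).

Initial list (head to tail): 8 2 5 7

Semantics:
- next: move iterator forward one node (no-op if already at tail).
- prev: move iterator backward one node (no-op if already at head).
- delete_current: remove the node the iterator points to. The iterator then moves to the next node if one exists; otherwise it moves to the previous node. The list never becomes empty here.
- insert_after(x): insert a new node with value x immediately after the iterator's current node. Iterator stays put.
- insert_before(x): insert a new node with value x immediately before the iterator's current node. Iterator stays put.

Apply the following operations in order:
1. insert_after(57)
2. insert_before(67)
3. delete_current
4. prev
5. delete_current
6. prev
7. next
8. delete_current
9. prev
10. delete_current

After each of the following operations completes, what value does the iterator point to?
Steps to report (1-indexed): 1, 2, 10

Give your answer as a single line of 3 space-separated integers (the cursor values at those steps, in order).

Answer: 8 8 5

Derivation:
After 1 (insert_after(57)): list=[8, 57, 2, 5, 7] cursor@8
After 2 (insert_before(67)): list=[67, 8, 57, 2, 5, 7] cursor@8
After 3 (delete_current): list=[67, 57, 2, 5, 7] cursor@57
After 4 (prev): list=[67, 57, 2, 5, 7] cursor@67
After 5 (delete_current): list=[57, 2, 5, 7] cursor@57
After 6 (prev): list=[57, 2, 5, 7] cursor@57
After 7 (next): list=[57, 2, 5, 7] cursor@2
After 8 (delete_current): list=[57, 5, 7] cursor@5
After 9 (prev): list=[57, 5, 7] cursor@57
After 10 (delete_current): list=[5, 7] cursor@5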